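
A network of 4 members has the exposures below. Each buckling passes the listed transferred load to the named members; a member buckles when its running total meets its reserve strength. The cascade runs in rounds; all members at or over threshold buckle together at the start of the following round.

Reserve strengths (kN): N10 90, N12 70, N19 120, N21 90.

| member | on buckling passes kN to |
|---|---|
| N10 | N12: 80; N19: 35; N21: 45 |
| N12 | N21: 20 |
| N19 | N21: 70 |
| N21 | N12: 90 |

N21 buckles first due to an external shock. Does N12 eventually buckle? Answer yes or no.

Round 1 — N21 buckles (initial).
  N12: +90 → 90 ≥ 70
Round 2 — N12 buckles.
No further bucklings.

yes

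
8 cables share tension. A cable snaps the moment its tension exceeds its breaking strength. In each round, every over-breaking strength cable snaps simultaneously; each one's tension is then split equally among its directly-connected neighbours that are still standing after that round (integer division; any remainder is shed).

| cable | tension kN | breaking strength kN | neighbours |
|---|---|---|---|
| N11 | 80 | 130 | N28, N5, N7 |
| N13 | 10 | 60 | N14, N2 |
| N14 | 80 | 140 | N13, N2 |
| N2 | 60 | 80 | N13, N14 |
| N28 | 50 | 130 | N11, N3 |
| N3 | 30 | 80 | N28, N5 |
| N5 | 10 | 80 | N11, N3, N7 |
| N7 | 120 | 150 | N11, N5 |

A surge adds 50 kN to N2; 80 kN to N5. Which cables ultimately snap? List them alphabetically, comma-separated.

N13, N14, N2, N5

Round 1 — N2 at 110 > 80; N5 at 90 > 80. N2, N5 snap.
  N2 sheds 110 kN to N13, N14: 55 each.
    N13: 10+55 = 65 > 60
    N14: 80+55 = 135 ≤ 140
  N5 sheds 90 kN to N11, N3, N7: 30 each.
    N11: 80+30 = 110 ≤ 130
    N3: 30+30 = 60 ≤ 80
    N7: 120+30 = 150 ≤ 150
Round 2 — N13 snaps.
  N13 sheds 65 kN to N14: 65 each.
    N14: 135+65 = 200 > 140
Round 3 — N14 snaps.
  N14 sheds 200 kN: no online neighbours, lost.
No further breaks.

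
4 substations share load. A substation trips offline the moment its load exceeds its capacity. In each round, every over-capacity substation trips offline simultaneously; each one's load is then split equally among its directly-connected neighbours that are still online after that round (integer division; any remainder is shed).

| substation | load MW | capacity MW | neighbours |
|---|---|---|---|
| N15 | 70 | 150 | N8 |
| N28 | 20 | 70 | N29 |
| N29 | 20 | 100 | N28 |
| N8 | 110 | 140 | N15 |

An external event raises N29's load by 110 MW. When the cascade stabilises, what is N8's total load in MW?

110

Round 1 — N29 at 130 > 100. N29 trips offline.
  N29 sheds 130 MW to N28: 130 each.
    N28: 20+130 = 150 > 70
Round 2 — N28 trips offline.
  N28 sheds 150 MW: no online neighbours, lost.
No further trips.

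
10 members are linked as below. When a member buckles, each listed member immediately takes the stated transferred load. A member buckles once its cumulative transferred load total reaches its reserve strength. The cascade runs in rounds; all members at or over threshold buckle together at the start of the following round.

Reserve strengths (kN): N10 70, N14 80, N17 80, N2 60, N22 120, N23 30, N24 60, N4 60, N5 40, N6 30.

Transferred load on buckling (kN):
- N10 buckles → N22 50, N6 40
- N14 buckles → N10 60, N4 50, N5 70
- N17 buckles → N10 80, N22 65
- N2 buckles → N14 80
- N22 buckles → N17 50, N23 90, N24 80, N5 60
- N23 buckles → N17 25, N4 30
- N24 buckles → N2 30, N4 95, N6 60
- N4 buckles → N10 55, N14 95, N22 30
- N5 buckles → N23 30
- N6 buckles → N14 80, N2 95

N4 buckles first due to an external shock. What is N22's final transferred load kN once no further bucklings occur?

Round 1 — N4 buckles (initial).
  N10: +55 → 55 < 70
  N14: +95 → 95 ≥ 80
  N22: +30 → 30 < 120
Round 2 — N14 buckles.
  N10: +60 → 115 ≥ 70
  N5: +70 → 70 ≥ 40
Round 3 — N10, N5 buckle.
  N22: +50 → 80 < 120
  N23: +30 → 30 ≥ 30
  N6: +40 → 40 ≥ 30
Round 4 — N23, N6 buckle.
  N17: +25 → 25 < 80
  N2: +95 → 95 ≥ 60
Round 5 — N2 buckles.
No further bucklings.

80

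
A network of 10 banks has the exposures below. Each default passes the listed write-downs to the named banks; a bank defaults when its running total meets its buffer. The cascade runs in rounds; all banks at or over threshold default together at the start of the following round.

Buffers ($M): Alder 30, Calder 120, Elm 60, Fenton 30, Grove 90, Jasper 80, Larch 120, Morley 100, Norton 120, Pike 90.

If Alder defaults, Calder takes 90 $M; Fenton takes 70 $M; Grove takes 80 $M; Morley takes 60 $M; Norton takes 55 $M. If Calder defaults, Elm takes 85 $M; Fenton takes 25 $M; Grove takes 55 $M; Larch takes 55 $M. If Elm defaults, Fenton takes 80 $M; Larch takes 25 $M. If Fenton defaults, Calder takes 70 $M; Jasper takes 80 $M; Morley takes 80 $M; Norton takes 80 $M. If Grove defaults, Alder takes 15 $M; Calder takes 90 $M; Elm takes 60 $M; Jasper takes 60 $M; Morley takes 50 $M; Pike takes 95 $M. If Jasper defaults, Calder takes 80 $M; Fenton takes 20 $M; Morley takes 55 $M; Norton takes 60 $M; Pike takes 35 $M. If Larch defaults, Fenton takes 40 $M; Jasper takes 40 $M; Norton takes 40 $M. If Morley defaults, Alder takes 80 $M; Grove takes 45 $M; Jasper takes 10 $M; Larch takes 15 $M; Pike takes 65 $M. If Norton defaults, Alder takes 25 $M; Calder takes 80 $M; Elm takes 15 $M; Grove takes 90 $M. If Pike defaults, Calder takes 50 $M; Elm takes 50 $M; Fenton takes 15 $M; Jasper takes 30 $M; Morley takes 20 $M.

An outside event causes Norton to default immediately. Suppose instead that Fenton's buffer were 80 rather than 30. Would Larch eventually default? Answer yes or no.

no

With Fenton's buffer at 80:
Round 1 — Norton defaults (initial).
  Alder: +25 → 25 < 30
  Calder: +80 → 80 < 120
  Elm: +15 → 15 < 60
  Grove: +90 → 90 ≥ 90
Round 2 — Grove defaults.
  Alder: +15 → 40 ≥ 30
  Calder: +90 → 170 ≥ 120
  Elm: +60 → 75 ≥ 60
  Jasper: +60 → 60 < 80
  Morley: +50 → 50 < 100
  Pike: +95 → 95 ≥ 90
Round 3 — Alder, Calder, Elm, Pike default.
  Fenton: +70+25+80+15 → 190 ≥ 80
  Jasper: +30 → 90 ≥ 80
  Larch: +55+25 → 80 < 120
  Morley: +60+20 → 130 ≥ 100
Round 4 — Fenton, Jasper, Morley default.
  Larch: +15 → 95 < 120
No further defaults.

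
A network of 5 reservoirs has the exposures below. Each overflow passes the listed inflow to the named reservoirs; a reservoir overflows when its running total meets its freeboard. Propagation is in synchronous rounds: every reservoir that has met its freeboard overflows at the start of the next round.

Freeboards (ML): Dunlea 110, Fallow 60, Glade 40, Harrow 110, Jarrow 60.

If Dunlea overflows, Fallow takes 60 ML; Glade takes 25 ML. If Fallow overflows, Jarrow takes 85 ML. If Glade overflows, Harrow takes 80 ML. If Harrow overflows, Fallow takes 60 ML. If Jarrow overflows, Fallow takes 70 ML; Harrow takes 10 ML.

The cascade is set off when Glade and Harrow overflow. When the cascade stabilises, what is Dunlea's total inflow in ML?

Round 1 — Glade, Harrow overflow (initial).
  Fallow: +60 → 60 ≥ 60
Round 2 — Fallow overflows.
  Jarrow: +85 → 85 ≥ 60
Round 3 — Jarrow overflows.
No further overflows.

0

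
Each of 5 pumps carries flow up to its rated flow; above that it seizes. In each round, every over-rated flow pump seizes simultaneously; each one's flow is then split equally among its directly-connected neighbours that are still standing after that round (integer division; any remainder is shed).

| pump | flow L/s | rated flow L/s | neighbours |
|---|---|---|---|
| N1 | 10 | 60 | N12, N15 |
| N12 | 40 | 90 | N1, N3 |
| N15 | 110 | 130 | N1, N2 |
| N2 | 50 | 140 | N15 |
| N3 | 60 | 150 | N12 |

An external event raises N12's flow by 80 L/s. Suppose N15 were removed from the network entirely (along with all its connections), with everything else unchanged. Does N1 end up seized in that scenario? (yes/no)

With N15 removed:
Round 1 — N12 at 120 > 90. N12 seizes.
  N12 sheds 120 L/s to N1, N3: 60 each.
    N1: 10+60 = 70 > 60
    N3: 60+60 = 120 ≤ 150
Round 2 — N1 seizes.
  N1 sheds 70 L/s: no online neighbours, lost.
No further seizures.

yes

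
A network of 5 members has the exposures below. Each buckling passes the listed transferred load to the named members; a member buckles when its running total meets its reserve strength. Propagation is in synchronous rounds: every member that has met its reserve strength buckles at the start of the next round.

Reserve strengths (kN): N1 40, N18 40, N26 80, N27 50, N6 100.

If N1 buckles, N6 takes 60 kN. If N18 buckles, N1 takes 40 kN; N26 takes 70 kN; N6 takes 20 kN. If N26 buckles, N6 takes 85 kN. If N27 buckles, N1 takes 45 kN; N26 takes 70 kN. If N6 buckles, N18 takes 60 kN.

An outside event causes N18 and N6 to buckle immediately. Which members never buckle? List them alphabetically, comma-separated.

Round 1 — N18, N6 buckle (initial).
  N1: +40 → 40 ≥ 40
  N26: +70 → 70 < 80
Round 2 — N1 buckles.
No further bucklings.

N26, N27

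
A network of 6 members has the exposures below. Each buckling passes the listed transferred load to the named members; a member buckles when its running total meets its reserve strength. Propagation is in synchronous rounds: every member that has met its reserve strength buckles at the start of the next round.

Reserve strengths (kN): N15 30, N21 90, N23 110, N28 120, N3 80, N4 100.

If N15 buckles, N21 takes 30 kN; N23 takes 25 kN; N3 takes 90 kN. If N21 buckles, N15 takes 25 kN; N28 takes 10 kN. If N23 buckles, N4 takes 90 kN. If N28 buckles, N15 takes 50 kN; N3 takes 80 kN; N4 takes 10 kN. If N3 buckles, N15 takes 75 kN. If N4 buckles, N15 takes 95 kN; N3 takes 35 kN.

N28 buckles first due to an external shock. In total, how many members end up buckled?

Round 1 — N28 buckles (initial).
  N15: +50 → 50 ≥ 30
  N3: +80 → 80 ≥ 80
  N4: +10 → 10 < 100
Round 2 — N15, N3 buckle.
  N21: +30 → 30 < 90
  N23: +25 → 25 < 110
No further bucklings.

3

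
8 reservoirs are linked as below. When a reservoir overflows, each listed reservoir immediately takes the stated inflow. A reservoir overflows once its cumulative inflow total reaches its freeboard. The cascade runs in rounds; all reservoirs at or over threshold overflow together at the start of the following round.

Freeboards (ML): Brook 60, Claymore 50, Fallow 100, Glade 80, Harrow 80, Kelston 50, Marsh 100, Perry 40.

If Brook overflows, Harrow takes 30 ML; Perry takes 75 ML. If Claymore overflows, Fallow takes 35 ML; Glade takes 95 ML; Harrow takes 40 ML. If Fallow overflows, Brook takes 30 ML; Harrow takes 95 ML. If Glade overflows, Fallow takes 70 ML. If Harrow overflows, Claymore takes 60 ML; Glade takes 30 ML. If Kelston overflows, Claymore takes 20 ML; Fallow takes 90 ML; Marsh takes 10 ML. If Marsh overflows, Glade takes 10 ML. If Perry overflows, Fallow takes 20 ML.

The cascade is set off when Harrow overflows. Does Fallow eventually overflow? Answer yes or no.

yes

Round 1 — Harrow overflows (initial).
  Claymore: +60 → 60 ≥ 50
  Glade: +30 → 30 < 80
Round 2 — Claymore overflows.
  Fallow: +35 → 35 < 100
  Glade: +95 → 125 ≥ 80
Round 3 — Glade overflows.
  Fallow: +70 → 105 ≥ 100
Round 4 — Fallow overflows.
  Brook: +30 → 30 < 60
No further overflows.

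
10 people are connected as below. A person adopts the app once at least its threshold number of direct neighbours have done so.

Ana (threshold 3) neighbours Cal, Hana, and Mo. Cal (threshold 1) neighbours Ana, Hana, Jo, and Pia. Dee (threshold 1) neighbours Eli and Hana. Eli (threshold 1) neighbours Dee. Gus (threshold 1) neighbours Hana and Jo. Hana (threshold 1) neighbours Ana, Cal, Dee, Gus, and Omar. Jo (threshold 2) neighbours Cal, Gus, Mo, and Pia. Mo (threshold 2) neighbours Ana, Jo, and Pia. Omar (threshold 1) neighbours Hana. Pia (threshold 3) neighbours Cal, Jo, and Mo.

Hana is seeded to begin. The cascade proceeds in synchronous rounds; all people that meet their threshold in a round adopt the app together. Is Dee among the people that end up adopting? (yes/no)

Round 1 — Hana adopts the app (initial).
Round 2 — checking thresholds:
  Ana: 1 of 3 neighbours < 3, below threshold.
  Cal: 1 of 4 neighbours ≥ 1, adopts the app.
  Dee: 1 of 2 neighbours ≥ 1, adopts the app.
  Gus: 1 of 2 neighbours ≥ 1, adopts the app.
  Omar: 1 of 1 neighbours ≥ 1, adopts the app.
Round 3 — checking thresholds:
  Ana: 2 of 3 neighbours < 3, below threshold.
  Eli: 1 of 1 neighbours ≥ 1, adopts the app.
  Jo: 2 of 4 neighbours ≥ 2, adopts the app.
  Pia: 1 of 3 neighbours < 3, below threshold.
Round 4 — no new adoptions; cascade stops.

yes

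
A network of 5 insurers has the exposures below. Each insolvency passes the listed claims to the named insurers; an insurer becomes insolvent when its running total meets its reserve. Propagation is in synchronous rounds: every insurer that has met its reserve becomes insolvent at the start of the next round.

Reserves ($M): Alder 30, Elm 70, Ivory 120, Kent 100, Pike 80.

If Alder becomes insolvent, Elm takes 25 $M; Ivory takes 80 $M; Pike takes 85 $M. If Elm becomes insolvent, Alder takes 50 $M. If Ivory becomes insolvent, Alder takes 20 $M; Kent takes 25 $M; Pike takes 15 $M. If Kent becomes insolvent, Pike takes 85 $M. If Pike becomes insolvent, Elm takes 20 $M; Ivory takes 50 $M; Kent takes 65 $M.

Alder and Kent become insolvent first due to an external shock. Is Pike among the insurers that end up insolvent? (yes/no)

yes

Round 1 — Alder, Kent become insolvent (initial).
  Elm: +25 → 25 < 70
  Ivory: +80 → 80 < 120
  Pike: +85+85 → 170 ≥ 80
Round 2 — Pike becomes insolvent.
  Elm: +20 → 45 < 70
  Ivory: +50 → 130 ≥ 120
Round 3 — Ivory becomes insolvent.
No further insolvencies.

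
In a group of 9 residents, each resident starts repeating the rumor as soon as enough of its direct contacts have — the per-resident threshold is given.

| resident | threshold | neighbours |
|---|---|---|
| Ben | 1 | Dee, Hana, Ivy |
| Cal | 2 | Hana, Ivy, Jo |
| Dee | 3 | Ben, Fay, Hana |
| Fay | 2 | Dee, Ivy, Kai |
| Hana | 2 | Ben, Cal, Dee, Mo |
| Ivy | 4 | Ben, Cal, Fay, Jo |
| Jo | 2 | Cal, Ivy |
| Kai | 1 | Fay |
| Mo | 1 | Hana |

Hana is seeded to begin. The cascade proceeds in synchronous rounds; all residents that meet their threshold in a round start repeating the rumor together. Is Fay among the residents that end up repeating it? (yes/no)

no

Round 1 — Hana starts repeating the rumor (initial).
Round 2 — checking thresholds:
  Ben: 1 of 3 neighbours ≥ 1, starts repeating the rumor.
  Cal: 1 of 3 neighbours < 2, below threshold.
  Dee: 1 of 3 neighbours < 3, below threshold.
  Mo: 1 of 1 neighbours ≥ 1, starts repeating the rumor.
Round 3 — no new spreads; cascade stops.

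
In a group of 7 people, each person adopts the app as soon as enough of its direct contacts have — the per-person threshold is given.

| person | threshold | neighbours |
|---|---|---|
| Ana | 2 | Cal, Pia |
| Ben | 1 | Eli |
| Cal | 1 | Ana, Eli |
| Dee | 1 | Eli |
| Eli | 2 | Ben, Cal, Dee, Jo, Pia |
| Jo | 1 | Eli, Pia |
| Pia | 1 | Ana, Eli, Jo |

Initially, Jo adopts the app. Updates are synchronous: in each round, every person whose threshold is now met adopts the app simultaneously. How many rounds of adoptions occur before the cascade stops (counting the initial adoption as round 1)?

5

Round 1 — Jo adopts the app (initial).
Round 2 — checking thresholds:
  Eli: 1 of 5 neighbours < 2, not yet.
  Pia: 1 of 3 neighbours ≥ 1, adopts the app.
Round 3 — checking thresholds:
  Ana: 1 of 2 neighbours < 2, not yet.
  Eli: 2 of 5 neighbours ≥ 2, adopts the app.
Round 4 — checking thresholds:
  Ana: 1 of 2 neighbours < 2, not yet.
  Ben: 1 of 1 neighbours ≥ 1, adopts the app.
  Cal: 1 of 2 neighbours ≥ 1, adopts the app.
  Dee: 1 of 1 neighbours ≥ 1, adopts the app.
Round 5 — checking thresholds:
  Ana: 2 of 2 neighbours ≥ 2, adopts the app.
Round 6 — no new adoptions; cascade stops.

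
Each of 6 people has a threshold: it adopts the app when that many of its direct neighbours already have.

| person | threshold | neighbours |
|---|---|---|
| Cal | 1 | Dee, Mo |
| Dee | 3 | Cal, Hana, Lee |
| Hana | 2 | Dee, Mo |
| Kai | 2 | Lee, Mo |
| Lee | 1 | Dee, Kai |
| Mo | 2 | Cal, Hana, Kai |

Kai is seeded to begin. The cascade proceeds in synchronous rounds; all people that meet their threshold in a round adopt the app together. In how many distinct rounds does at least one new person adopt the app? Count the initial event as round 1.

2

Round 1 — Kai adopts the app (initial).
Round 2 — checking thresholds:
  Lee: 1 of 2 neighbours ≥ 1, adopts the app.
  Mo: 1 of 3 neighbours < 2, holds.
Round 3 — no new adoptions; cascade stops.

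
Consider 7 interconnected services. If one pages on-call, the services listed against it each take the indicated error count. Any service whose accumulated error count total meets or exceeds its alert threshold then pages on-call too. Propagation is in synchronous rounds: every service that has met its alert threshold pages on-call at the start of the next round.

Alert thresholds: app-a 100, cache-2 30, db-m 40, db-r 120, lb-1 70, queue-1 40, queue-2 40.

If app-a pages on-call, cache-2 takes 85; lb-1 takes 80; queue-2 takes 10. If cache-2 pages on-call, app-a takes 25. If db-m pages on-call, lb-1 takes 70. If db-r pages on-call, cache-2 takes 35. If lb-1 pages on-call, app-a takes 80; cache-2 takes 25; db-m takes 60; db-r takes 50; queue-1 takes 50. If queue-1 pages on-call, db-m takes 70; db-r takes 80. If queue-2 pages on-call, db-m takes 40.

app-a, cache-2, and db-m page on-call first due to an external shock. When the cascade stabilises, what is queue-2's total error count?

Round 1 — app-a, cache-2, db-m page on-call (initial).
  lb-1: +80+70 → 150 ≥ 70
  queue-2: +10 → 10 < 40
Round 2 — lb-1 pages on-call.
  db-r: +50 → 50 < 120
  queue-1: +50 → 50 ≥ 40
Round 3 — queue-1 pages on-call.
  db-r: +80 → 130 ≥ 120
Round 4 — db-r pages on-call.
No further pages.

10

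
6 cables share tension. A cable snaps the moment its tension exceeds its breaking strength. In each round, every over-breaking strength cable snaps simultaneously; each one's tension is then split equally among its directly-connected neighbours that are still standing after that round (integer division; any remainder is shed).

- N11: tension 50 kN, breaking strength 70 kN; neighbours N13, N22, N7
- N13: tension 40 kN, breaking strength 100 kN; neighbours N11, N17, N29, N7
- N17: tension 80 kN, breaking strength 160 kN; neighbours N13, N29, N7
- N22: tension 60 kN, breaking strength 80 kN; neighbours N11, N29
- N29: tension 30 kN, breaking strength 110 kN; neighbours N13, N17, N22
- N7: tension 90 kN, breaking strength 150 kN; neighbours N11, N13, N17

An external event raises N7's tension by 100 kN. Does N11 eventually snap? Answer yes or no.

yes

Round 1 — N7 at 190 > 150. N7 snaps.
  N7 sheds 190 kN to N11, N13, N17: 63 each (1 lost).
    N11: 50+63 = 113 > 70
    N13: 40+63 = 103 > 100
    N17: 80+63 = 143 ≤ 160
Round 2 — N11, N13 snap.
  N11 sheds 113 kN to N22: 113 each.
    N22: 60+113 = 173 > 80
  N13 sheds 103 kN to N17, N29: 51 each (1 lost).
    N17: 143+51 = 194 > 160
    N29: 30+51 = 81 ≤ 110
Round 3 — N17, N22 snap.
  N17 sheds 194 kN to N29: 194 each.
    N29: 81+194 = 275 > 110
  N22 sheds 173 kN to N29: 173 each.
    N29: 275+173 = 448 > 110
Round 4 — N29 snaps.
  N29 sheds 448 kN: no online neighbours, lost.
No further breaks.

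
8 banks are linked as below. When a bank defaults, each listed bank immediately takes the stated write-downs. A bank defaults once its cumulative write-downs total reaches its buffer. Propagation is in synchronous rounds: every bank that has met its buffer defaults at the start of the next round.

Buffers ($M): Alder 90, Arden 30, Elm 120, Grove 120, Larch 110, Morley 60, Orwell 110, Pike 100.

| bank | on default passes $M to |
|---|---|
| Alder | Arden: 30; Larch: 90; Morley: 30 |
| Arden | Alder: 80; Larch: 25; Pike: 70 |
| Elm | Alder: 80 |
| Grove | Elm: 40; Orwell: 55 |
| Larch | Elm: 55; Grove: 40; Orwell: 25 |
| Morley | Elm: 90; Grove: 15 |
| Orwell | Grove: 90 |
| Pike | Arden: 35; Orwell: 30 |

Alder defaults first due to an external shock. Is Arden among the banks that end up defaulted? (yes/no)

Round 1 — Alder defaults (initial).
  Arden: +30 → 30 ≥ 30
  Larch: +90 → 90 < 110
  Morley: +30 → 30 < 60
Round 2 — Arden defaults.
  Larch: +25 → 115 ≥ 110
  Pike: +70 → 70 < 100
Round 3 — Larch defaults.
  Elm: +55 → 55 < 120
  Grove: +40 → 40 < 120
  Orwell: +25 → 25 < 110
No further defaults.

yes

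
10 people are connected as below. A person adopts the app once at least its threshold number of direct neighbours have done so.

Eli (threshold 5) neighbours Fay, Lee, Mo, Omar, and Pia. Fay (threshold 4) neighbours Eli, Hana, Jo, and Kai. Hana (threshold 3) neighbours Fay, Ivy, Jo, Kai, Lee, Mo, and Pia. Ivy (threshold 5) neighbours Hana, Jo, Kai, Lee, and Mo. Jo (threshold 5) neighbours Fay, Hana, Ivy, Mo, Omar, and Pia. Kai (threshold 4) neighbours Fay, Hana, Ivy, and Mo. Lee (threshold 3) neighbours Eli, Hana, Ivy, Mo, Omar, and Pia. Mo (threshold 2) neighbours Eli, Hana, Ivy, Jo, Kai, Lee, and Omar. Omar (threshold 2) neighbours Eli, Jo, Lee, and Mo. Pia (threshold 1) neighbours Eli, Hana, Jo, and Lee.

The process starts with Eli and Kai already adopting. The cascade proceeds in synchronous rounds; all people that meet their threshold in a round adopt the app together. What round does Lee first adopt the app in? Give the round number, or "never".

Round 1 — Eli, Kai adopt the app (initial).
Round 2 — checking thresholds:
  Fay: 2 of 4 neighbours < 4, holds.
  Hana: 1 of 7 neighbours < 3, holds.
  Ivy: 1 of 5 neighbours < 5, holds.
  Lee: 1 of 6 neighbours < 3, holds.
  Mo: 2 of 7 neighbours ≥ 2, adopts the app.
  Omar: 1 of 4 neighbours < 2, holds.
  Pia: 1 of 4 neighbours ≥ 1, adopts the app.
Round 3 — checking thresholds:
  Fay: 2 of 4 neighbours < 4, holds.
  Hana: 3 of 7 neighbours ≥ 3, adopts the app.
  Ivy: 2 of 5 neighbours < 5, holds.
  Jo: 2 of 6 neighbours < 5, holds.
  Lee: 3 of 6 neighbours ≥ 3, adopts the app.
  Omar: 2 of 4 neighbours ≥ 2, adopts the app.
Round 4 — no new adoptions; cascade stops.

3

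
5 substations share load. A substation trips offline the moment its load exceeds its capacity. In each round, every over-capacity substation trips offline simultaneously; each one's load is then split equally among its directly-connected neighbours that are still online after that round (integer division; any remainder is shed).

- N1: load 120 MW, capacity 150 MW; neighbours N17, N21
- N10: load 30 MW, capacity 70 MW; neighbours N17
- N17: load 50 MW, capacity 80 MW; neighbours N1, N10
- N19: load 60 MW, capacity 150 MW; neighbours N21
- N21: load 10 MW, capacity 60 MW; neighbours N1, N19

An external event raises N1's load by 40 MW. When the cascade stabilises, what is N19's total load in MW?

150

Round 1 — N1 at 160 > 150. N1 trips offline.
  N1 sheds 160 MW to N17, N21: 80 each.
    N17: 50+80 = 130 > 80
    N21: 10+80 = 90 > 60
Round 2 — N17, N21 trip offline.
  N17 sheds 130 MW to N10: 130 each.
    N10: 30+130 = 160 > 70
  N21 sheds 90 MW to N19: 90 each.
    N19: 60+90 = 150 ≤ 150
Round 3 — N10 trips offline.
  N10 sheds 160 MW: no online neighbours, lost.
No further trips.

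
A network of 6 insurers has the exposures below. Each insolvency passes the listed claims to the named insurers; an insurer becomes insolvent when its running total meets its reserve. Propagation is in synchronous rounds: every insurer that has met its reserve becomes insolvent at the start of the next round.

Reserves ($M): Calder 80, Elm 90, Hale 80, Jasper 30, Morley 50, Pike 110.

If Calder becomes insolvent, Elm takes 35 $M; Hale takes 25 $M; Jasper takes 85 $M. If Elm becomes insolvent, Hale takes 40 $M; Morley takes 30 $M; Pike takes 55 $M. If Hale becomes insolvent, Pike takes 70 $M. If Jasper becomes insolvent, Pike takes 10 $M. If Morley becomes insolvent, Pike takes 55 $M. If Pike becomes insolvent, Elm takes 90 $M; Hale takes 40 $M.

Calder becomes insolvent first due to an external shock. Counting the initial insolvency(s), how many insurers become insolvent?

2

Round 1 — Calder becomes insolvent (initial).
  Elm: +35 → 35 < 90
  Hale: +25 → 25 < 80
  Jasper: +85 → 85 ≥ 30
Round 2 — Jasper becomes insolvent.
  Pike: +10 → 10 < 110
No further insolvencies.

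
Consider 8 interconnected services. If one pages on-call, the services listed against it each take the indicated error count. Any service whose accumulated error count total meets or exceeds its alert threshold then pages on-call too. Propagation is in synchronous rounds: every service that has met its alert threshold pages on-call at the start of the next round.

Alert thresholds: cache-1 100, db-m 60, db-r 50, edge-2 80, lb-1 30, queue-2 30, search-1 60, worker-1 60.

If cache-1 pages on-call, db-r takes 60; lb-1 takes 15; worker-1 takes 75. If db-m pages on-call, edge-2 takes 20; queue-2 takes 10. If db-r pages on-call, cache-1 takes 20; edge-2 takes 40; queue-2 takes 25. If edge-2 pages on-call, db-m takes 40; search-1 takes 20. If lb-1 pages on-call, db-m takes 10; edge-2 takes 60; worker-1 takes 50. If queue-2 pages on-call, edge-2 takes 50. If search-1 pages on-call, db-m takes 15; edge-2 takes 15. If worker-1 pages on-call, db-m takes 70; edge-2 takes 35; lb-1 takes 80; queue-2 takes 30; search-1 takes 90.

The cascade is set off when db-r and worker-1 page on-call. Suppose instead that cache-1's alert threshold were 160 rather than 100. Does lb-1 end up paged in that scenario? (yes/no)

With cache-1's alert threshold at 160:
Round 1 — db-r, worker-1 page on-call (initial).
  cache-1: +20 → 20 < 160
  db-m: +70 → 70 ≥ 60
  edge-2: +40+35 → 75 < 80
  lb-1: +80 → 80 ≥ 30
  queue-2: +25+30 → 55 ≥ 30
  search-1: +90 → 90 ≥ 60
Round 2 — db-m, lb-1, queue-2, search-1 page on-call.
  edge-2: +20+60+50+15 → 220 ≥ 80
Round 3 — edge-2 pages on-call.
No further pages.

yes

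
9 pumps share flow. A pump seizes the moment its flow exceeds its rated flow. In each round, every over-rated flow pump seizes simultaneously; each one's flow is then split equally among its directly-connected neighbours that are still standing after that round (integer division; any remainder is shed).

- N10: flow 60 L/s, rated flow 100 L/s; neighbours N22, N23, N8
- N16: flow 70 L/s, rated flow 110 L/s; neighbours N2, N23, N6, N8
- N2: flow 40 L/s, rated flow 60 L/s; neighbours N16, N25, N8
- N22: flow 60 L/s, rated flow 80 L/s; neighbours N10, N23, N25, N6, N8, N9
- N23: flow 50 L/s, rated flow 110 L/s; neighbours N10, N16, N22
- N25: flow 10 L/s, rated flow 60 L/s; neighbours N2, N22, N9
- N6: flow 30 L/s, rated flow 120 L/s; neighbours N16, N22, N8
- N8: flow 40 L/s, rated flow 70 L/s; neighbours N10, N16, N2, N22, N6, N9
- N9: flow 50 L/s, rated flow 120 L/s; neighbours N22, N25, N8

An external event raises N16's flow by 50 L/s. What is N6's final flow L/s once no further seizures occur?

Round 1 — N16 at 120 > 110. N16 seizes.
  N16 sheds 120 L/s to N2, N23, N6, N8: 30 each.
    N2: 40+30 = 70 > 60
    N23: 50+30 = 80 ≤ 110
    N6: 30+30 = 60 ≤ 120
    N8: 40+30 = 70 ≤ 70
Round 2 — N2 seizes.
  N2 sheds 70 L/s to N25, N8: 35 each.
    N25: 10+35 = 45 ≤ 60
    N8: 70+35 = 105 > 70
Round 3 — N8 seizes.
  N8 sheds 105 L/s to N10, N22, N6, N9: 26 each (1 lost).
    N10: 60+26 = 86 ≤ 100
    N22: 60+26 = 86 > 80
    N6: 60+26 = 86 ≤ 120
    N9: 50+26 = 76 ≤ 120
Round 4 — N22 seizes.
  N22 sheds 86 L/s to N10, N23, N25, N6, N9: 17 each (1 lost).
    N10: 86+17 = 103 > 100
    N23: 80+17 = 97 ≤ 110
    N25: 45+17 = 62 > 60
    N6: 86+17 = 103 ≤ 120
    N9: 76+17 = 93 ≤ 120
Round 5 — N10, N25 seize.
  N10 sheds 103 L/s to N23: 103 each.
    N23: 97+103 = 200 > 110
  N25 sheds 62 L/s to N9: 62 each.
    N9: 93+62 = 155 > 120
Round 6 — N23, N9 seize.
  N23 sheds 200 L/s: no online neighbours, lost.
  N9 sheds 155 L/s: no online neighbours, lost.
No further seizures.

103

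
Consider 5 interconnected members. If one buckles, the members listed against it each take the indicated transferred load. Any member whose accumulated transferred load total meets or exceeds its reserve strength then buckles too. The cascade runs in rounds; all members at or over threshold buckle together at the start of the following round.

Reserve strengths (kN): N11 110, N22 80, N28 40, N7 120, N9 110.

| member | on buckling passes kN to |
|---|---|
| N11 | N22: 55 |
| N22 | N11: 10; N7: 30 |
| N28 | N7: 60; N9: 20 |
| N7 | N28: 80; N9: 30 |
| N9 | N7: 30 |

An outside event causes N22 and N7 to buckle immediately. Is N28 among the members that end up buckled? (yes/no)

Round 1 — N22, N7 buckle (initial).
  N11: +10 → 10 < 110
  N28: +80 → 80 ≥ 40
  N9: +30 → 30 < 110
Round 2 — N28 buckles.
  N9: +20 → 50 < 110
No further bucklings.

yes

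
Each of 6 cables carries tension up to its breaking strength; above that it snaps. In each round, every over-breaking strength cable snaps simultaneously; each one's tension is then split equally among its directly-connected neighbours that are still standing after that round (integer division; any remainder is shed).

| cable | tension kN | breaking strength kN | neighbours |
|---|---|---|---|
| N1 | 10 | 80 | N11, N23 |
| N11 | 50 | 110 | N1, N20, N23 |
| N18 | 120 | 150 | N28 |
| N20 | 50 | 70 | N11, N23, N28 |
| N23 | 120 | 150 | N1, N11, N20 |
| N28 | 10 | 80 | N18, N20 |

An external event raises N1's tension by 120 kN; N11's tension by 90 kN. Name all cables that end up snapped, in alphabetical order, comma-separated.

Round 1 — N1 at 130 > 80; N11 at 140 > 110. N1, N11 snap.
  N1 sheds 130 kN to N23: 130 each.
    N23: 120+130 = 250 > 150
  N11 sheds 140 kN to N20, N23: 70 each.
    N20: 50+70 = 120 > 70
    N23: 250+70 = 320 > 150
Round 2 — N20, N23 snap.
  N20 sheds 120 kN to N28: 120 each.
    N28: 10+120 = 130 > 80
  N23 sheds 320 kN: no online neighbours, lost.
Round 3 — N28 snaps.
  N28 sheds 130 kN to N18: 130 each.
    N18: 120+130 = 250 > 150
Round 4 — N18 snaps.
  N18 sheds 250 kN: no online neighbours, lost.
No further breaks.

N1, N11, N18, N20, N23, N28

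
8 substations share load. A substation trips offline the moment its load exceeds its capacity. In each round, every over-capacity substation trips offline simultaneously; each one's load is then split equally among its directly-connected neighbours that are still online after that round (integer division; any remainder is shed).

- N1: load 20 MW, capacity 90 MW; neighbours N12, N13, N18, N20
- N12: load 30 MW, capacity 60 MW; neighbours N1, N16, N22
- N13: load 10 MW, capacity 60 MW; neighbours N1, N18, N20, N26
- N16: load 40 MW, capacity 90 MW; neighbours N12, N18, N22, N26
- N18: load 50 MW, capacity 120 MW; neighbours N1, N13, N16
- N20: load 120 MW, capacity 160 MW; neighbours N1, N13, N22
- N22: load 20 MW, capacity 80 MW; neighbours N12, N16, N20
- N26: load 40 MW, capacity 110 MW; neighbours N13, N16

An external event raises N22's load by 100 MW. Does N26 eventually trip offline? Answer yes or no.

Round 1 — N22 at 120 > 80. N22 trips offline.
  N22 sheds 120 MW to N12, N16, N20: 40 each.
    N12: 30+40 = 70 > 60
    N16: 40+40 = 80 ≤ 90
    N20: 120+40 = 160 ≤ 160
Round 2 — N12 trips offline.
  N12 sheds 70 MW to N1, N16: 35 each.
    N1: 20+35 = 55 ≤ 90
    N16: 80+35 = 115 > 90
Round 3 — N16 trips offline.
  N16 sheds 115 MW to N18, N26: 57 each (1 lost).
    N18: 50+57 = 107 ≤ 120
    N26: 40+57 = 97 ≤ 110
No further trips.

no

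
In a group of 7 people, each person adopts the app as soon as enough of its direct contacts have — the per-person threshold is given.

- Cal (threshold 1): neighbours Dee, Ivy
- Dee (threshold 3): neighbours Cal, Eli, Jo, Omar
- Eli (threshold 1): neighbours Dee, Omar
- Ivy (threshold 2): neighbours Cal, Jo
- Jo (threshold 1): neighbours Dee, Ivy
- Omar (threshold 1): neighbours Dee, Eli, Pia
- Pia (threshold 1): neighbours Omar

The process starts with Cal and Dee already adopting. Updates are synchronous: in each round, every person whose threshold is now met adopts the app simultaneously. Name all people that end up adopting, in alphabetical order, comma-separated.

Round 1 — Cal, Dee adopt the app (initial).
Round 2 — checking thresholds:
  Eli: 1 of 2 neighbours ≥ 1, adopts the app.
  Ivy: 1 of 2 neighbours < 2, below threshold.
  Jo: 1 of 2 neighbours ≥ 1, adopts the app.
  Omar: 1 of 3 neighbours ≥ 1, adopts the app.
Round 3 — checking thresholds:
  Ivy: 2 of 2 neighbours ≥ 2, adopts the app.
  Pia: 1 of 1 neighbours ≥ 1, adopts the app.
Round 4 — no new adoptions; cascade stops.

Cal, Dee, Eli, Ivy, Jo, Omar, Pia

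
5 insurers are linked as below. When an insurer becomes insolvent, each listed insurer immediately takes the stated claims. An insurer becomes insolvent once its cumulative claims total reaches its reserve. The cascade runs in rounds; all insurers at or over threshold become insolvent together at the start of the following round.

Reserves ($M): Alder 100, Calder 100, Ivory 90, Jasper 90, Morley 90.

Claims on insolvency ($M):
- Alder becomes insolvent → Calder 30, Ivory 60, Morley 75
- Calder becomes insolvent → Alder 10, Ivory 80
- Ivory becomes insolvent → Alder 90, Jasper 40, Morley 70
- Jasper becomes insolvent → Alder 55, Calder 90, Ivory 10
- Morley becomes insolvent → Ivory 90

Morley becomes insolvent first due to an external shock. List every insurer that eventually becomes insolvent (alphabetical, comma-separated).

Ivory, Morley

Round 1 — Morley becomes insolvent (initial).
  Ivory: +90 → 90 ≥ 90
Round 2 — Ivory becomes insolvent.
  Alder: +90 → 90 < 100
  Jasper: +40 → 40 < 90
No further insolvencies.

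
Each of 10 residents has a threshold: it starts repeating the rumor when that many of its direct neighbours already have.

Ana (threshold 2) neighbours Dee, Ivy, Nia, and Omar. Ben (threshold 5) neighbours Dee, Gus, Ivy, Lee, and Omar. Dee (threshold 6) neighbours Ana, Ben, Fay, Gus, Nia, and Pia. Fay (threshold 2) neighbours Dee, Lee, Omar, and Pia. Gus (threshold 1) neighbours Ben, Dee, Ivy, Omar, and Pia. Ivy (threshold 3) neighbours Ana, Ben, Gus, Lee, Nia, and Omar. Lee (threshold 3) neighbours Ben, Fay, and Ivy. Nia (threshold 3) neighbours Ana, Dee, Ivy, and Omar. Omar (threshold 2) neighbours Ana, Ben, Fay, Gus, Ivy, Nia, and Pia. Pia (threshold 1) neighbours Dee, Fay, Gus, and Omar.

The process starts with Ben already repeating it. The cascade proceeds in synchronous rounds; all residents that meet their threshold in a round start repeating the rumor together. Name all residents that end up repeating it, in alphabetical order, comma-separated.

Round 1 — Ben starts repeating the rumor (initial).
Round 2 — checking thresholds:
  Dee: 1 of 6 neighbours < 6, below threshold.
  Gus: 1 of 5 neighbours ≥ 1, starts repeating the rumor.
  Ivy: 1 of 6 neighbours < 3, below threshold.
  Lee: 1 of 3 neighbours < 3, below threshold.
  Omar: 1 of 7 neighbours < 2, below threshold.
Round 3 — checking thresholds:
  Dee: 2 of 6 neighbours < 6, below threshold.
  Ivy: 2 of 6 neighbours < 3, below threshold.
  Lee: 1 of 3 neighbours < 3, below threshold.
  Omar: 2 of 7 neighbours ≥ 2, starts repeating the rumor.
  Pia: 1 of 4 neighbours ≥ 1, starts repeating the rumor.
Round 4 — checking thresholds:
  Ana: 1 of 4 neighbours < 2, below threshold.
  Dee: 3 of 6 neighbours < 6, below threshold.
  Fay: 2 of 4 neighbours ≥ 2, starts repeating the rumor.
  Ivy: 3 of 6 neighbours ≥ 3, starts repeating the rumor.
  Lee: 1 of 3 neighbours < 3, below threshold.
  Nia: 1 of 4 neighbours < 3, below threshold.
Round 5 — checking thresholds:
  Ana: 2 of 4 neighbours ≥ 2, starts repeating the rumor.
  Dee: 4 of 6 neighbours < 6, below threshold.
  Lee: 3 of 3 neighbours ≥ 3, starts repeating the rumor.
  Nia: 2 of 4 neighbours < 3, below threshold.
Round 6 — checking thresholds:
  Dee: 5 of 6 neighbours < 6, below threshold.
  Nia: 3 of 4 neighbours ≥ 3, starts repeating the rumor.
Round 7 — checking thresholds:
  Dee: 6 of 6 neighbours ≥ 6, starts repeating the rumor.
Round 8 — no new spreads; cascade stops.

Ana, Ben, Dee, Fay, Gus, Ivy, Lee, Nia, Omar, Pia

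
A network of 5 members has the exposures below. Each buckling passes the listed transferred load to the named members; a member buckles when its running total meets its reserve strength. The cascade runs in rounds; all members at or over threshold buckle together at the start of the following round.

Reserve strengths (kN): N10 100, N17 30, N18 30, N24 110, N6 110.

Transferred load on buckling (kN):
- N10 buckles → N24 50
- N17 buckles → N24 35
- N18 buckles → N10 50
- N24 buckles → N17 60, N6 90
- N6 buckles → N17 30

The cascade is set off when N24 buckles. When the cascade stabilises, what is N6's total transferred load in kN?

90

Round 1 — N24 buckles (initial).
  N17: +60 → 60 ≥ 30
  N6: +90 → 90 < 110
Round 2 — N17 buckles.
No further bucklings.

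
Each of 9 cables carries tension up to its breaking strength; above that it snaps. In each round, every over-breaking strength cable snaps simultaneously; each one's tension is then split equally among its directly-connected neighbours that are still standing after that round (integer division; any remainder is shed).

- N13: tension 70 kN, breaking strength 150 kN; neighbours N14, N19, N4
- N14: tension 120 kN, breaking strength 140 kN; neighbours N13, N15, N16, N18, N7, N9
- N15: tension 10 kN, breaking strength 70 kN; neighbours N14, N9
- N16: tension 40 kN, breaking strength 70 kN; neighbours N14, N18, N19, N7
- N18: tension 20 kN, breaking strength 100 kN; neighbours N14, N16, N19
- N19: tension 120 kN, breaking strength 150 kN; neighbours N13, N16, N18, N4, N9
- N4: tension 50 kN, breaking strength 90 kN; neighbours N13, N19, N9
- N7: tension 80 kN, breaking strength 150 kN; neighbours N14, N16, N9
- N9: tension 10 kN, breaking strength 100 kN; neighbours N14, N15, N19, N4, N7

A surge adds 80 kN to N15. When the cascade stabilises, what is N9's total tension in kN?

88

Round 1 — N15 at 90 > 70. N15 snaps.
  N15 sheds 90 kN to N14, N9: 45 each.
    N14: 120+45 = 165 > 140
    N9: 10+45 = 55 ≤ 100
Round 2 — N14 snaps.
  N14 sheds 165 kN to N13, N16, N18, N7, N9: 33 each.
    N13: 70+33 = 103 ≤ 150
    N16: 40+33 = 73 > 70
    N18: 20+33 = 53 ≤ 100
    N7: 80+33 = 113 ≤ 150
    N9: 55+33 = 88 ≤ 100
Round 3 — N16 snaps.
  N16 sheds 73 kN to N18, N19, N7: 24 each (1 lost).
    N18: 53+24 = 77 ≤ 100
    N19: 120+24 = 144 ≤ 150
    N7: 113+24 = 137 ≤ 150
No further breaks.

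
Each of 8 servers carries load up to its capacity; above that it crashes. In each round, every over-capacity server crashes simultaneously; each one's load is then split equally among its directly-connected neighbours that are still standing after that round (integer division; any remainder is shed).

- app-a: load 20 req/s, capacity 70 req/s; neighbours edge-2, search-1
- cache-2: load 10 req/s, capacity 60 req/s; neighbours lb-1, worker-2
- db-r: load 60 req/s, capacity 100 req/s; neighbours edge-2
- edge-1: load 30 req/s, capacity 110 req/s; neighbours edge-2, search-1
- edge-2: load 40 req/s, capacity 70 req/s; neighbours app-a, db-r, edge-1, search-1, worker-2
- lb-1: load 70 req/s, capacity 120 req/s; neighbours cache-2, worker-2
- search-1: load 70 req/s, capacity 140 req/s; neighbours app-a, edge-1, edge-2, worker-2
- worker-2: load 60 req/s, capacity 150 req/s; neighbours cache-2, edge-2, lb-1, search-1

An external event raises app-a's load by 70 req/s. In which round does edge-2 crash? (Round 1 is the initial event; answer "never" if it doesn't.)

Round 1 — app-a at 90 > 70. app-a crashes.
  app-a sheds 90 req/s to edge-2, search-1: 45 each.
    edge-2: 40+45 = 85 > 70
    search-1: 70+45 = 115 ≤ 140
Round 2 — edge-2 crashes.
  edge-2 sheds 85 req/s to db-r, edge-1, search-1, worker-2: 21 each (1 lost).
    db-r: 60+21 = 81 ≤ 100
    edge-1: 30+21 = 51 ≤ 110
    search-1: 115+21 = 136 ≤ 140
    worker-2: 60+21 = 81 ≤ 150
No further crashes.

2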